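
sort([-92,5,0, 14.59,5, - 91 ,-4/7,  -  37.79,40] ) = [ - 92, - 91, - 37.79, - 4/7,0,5, 5,  14.59,40]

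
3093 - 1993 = 1100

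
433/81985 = 433/81985 = 0.01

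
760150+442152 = 1202302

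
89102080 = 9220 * 9664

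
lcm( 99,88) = 792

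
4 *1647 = 6588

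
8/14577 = 8/14577 = 0.00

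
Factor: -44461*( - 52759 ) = 7^1*173^1 * 257^1*7537^1 = 2345717899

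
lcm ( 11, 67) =737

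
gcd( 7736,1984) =8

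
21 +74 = 95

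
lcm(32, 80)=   160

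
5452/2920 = 1363/730 = 1.87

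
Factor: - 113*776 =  - 2^3  *97^1*113^1 = - 87688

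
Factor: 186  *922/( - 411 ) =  - 57164/137=- 2^2 * 31^1  *137^( - 1) * 461^1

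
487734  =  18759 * 26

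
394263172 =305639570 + 88623602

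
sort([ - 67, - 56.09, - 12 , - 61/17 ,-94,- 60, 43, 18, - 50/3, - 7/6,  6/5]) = [ - 94, - 67, - 60 , - 56.09, - 50/3, - 12, - 61/17 , - 7/6, 6/5,18,43]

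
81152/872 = 10144/109  =  93.06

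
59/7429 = 59/7429 = 0.01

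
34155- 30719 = 3436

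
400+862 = 1262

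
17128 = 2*8564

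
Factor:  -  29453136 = -2^4*  3^1*613607^1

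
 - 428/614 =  - 214/307 = - 0.70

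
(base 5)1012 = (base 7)246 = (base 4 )2010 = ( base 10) 132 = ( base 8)204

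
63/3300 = 21/1100 = 0.02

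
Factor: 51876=2^2*3^2 * 11^1 * 131^1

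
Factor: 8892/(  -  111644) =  -3^2*113^( - 1)  =  - 9/113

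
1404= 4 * 351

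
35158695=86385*407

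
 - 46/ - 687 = 46/687=0.07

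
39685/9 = 39685/9 = 4409.44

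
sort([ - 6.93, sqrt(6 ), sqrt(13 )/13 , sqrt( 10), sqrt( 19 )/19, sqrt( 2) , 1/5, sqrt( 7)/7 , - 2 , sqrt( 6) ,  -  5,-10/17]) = [ - 6.93, - 5, - 2, -10/17,1/5 , sqrt (19)/19,sqrt(13 ) /13, sqrt(7) /7, sqrt( 2),  sqrt(6) , sqrt(6 ) , sqrt (10) ] 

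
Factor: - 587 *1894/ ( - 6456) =555889/3228= 2^(  -  2) * 3^ ( - 1 )*269^( -1)*587^1*947^1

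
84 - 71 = 13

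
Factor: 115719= 3^1*17^1*2269^1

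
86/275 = 86/275 = 0.31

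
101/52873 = 101/52873 = 0.00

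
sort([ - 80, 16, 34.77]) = [ - 80, 16  ,  34.77]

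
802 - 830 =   -  28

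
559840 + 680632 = 1240472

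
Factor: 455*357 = 162435 = 3^1*5^1*7^2*13^1*17^1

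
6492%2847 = 798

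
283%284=283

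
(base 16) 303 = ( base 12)543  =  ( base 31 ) or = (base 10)771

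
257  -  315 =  - 58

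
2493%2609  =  2493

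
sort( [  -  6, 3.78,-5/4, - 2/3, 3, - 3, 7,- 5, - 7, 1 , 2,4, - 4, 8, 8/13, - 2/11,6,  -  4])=[ -7,  -  6,  -  5,  -  4,  -  4, - 3,-5/4, - 2/3, - 2/11, 8/13, 1  ,  2, 3, 3.78,4,6, 7,8] 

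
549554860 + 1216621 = 550771481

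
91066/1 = 91066 = 91066.00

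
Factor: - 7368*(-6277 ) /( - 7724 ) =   -  11562234/1931 = - 2^1*3^1*307^1*1931^(-1 )*6277^1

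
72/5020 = 18/1255= 0.01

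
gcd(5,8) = 1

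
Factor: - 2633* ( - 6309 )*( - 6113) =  - 3^2*701^1*2633^1*6113^1 = - 101546692461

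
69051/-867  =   - 23017/289 = - 79.64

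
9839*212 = 2085868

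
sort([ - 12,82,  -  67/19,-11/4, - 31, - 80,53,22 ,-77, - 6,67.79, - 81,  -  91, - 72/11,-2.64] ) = [-91,-81,-80, -77, - 31,  -  12, - 72/11 ,-6, - 67/19,  -  11/4, -2.64,22 , 53, 67.79,82]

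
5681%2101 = 1479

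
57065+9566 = 66631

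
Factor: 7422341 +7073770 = 3^3*7^2*10957^1 = 14496111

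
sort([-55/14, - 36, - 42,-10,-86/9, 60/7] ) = [-42,-36, - 10, - 86/9, - 55/14, 60/7]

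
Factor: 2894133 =3^1*11^1 * 87701^1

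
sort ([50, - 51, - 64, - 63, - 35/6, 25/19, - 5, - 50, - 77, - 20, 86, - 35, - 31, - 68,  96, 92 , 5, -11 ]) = [-77,-68, - 64, - 63, - 51, - 50, - 35,  -  31 , - 20, -11 ,-35/6, - 5 , 25/19,5, 50,86, 92 , 96] 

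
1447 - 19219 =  - 17772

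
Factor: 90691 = 89^1 * 1019^1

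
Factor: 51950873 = 13^1*3996221^1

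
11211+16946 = 28157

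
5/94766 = 5/94766 = 0.00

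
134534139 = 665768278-531234139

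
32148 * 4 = 128592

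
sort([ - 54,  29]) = [ - 54,29 ]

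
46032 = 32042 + 13990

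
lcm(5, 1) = 5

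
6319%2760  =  799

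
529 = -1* ( - 529 ) 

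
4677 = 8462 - 3785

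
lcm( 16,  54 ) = 432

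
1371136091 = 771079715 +600056376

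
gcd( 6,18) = 6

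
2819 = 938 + 1881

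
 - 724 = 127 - 851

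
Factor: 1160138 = 2^1*7^1*173^1 * 479^1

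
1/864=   1/864  =  0.00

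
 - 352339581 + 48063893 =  - 304275688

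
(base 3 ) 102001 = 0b100101010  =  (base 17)109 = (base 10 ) 298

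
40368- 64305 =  -23937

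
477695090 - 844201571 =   -  366506481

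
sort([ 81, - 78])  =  [ - 78,81 ] 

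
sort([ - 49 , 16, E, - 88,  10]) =[ - 88, - 49,E , 10, 16 ]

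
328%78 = 16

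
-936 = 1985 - 2921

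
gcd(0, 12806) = 12806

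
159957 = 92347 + 67610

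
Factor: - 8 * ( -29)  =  2^3*29^1 = 232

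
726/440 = 33/20 = 1.65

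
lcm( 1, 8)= 8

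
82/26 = 3 + 2/13 = 3.15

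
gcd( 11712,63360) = 192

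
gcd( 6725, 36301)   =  1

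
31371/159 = 197+16/53  =  197.30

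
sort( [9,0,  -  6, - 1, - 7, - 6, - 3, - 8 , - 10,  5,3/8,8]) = [ - 10, - 8, - 7, - 6, - 6,  -  3, -1,0,3/8,5 , 8,  9]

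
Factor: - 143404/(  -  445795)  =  2^2*5^( - 1)*7^(-1) * 47^( - 1)*271^ (-1)*35851^1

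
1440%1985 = 1440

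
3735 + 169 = 3904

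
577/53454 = 577/53454 = 0.01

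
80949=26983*3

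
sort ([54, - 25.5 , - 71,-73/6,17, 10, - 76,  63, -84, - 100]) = [ - 100, - 84, - 76,  -  71, - 25.5,-73/6,  10 , 17, 54,  63]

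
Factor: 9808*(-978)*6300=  - 2^7*3^3  *  5^2*7^1*163^1*613^1 = -60431011200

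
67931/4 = 16982  +  3/4 = 16982.75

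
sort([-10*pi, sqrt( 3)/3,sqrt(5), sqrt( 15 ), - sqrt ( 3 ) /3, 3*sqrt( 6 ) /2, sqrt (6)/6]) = [ - 10*pi, -sqrt(3 ) /3, sqrt ( 6 ) /6, sqrt( 3 ) /3,  sqrt (5)  ,  3 * sqrt( 6) /2, sqrt (15 ) ]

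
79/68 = 1  +  11/68 = 1.16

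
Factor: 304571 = 103^1* 2957^1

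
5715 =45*127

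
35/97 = 35/97 = 0.36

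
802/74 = 10+31/37 = 10.84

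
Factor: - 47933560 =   -  2^3* 5^1*137^1*8747^1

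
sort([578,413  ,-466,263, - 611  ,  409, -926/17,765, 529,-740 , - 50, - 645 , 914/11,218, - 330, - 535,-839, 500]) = [ - 839, - 740, - 645, - 611, - 535, - 466, - 330, - 926/17, - 50, 914/11, 218,  263, 409,413, 500,  529, 578, 765]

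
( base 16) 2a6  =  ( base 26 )102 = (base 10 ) 678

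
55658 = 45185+10473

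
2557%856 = 845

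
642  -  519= 123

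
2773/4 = 2773/4 = 693.25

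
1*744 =744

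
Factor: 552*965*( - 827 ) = - 440526360 = -  2^3*3^1 * 5^1*23^1 * 193^1 * 827^1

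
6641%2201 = 38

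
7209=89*81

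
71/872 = 71/872  =  0.08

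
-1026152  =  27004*( - 38 )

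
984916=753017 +231899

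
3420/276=12+9/23 = 12.39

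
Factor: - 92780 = - 2^2 * 5^1*4639^1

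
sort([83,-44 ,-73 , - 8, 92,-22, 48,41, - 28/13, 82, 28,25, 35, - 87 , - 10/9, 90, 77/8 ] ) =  [ - 87, - 73,-44,-22, - 8, - 28/13, - 10/9, 77/8,25,28, 35, 41, 48, 82 , 83, 90,92]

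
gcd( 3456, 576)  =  576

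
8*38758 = 310064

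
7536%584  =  528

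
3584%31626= 3584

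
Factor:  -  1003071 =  - 3^1*257^1*1301^1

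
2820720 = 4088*690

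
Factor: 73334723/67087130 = 2^ (-1)*5^(-1 )*7^2*59^(  -  1 ) * 10337^(-1 )*136057^1= 6666793/6098830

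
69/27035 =69/27035 = 0.00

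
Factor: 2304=2^8*  3^2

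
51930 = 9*5770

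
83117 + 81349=164466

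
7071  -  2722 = 4349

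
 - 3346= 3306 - 6652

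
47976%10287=6828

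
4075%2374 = 1701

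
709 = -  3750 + 4459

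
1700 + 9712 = 11412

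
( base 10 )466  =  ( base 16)1D2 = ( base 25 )IG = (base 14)254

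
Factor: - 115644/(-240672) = 419/872 = 2^( -3 )*109^( - 1 )* 419^1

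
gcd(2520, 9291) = 3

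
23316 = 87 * 268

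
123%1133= 123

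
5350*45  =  240750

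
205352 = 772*266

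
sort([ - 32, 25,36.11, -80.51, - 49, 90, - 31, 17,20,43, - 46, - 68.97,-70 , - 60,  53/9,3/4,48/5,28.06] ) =[ - 80.51, - 70,  -  68.97,- 60, - 49, - 46, - 32,-31,3/4,53/9 , 48/5,17,20 , 25 , 28.06,36.11,  43,90]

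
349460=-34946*( - 10 )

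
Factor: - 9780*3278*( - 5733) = 183793329720 = 2^3*3^3*5^1*7^2*11^1 * 13^1*  149^1*163^1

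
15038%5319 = 4400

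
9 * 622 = 5598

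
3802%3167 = 635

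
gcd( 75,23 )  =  1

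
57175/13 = 57175/13 = 4398.08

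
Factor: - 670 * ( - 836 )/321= 560120/321 = 2^3*3^( - 1 )*5^1*11^1 * 19^1*67^1*107^( - 1 )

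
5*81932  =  409660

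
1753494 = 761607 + 991887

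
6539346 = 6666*981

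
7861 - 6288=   1573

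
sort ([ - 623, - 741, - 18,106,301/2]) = [ - 741, - 623, - 18 , 106, 301/2]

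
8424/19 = 8424/19=443.37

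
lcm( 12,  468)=468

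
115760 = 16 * 7235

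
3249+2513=5762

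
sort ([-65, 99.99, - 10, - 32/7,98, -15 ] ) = [-65, - 15,-10, - 32/7,98, 99.99] 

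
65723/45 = 1460  +  23/45=1460.51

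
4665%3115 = 1550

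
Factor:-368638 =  - 2^1*19^1*89^1*109^1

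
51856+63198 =115054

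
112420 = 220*511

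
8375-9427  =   - 1052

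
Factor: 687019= 687019^1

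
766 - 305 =461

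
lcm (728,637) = 5096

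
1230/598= 615/299 =2.06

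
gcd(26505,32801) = 1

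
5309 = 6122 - 813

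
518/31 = 16 + 22/31= 16.71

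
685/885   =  137/177 = 0.77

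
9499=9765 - 266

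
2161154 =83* 26038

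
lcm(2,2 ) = 2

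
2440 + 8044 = 10484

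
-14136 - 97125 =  - 111261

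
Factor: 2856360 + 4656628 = 2^2*7^1*179^1 * 1499^1 = 7512988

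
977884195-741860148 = 236024047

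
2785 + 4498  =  7283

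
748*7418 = 5548664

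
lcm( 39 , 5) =195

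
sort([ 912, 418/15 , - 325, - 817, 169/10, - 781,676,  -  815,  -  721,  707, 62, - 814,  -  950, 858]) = [ - 950, - 817, - 815 ,-814, - 781,  -  721, - 325,169/10, 418/15,62, 676,707,858, 912 ] 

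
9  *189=1701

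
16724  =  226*74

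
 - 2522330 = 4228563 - 6750893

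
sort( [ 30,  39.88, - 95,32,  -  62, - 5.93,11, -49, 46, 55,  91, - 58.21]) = [-95, - 62, - 58.21,  -  49, - 5.93 , 11, 30,32,  39.88,46,55,  91] 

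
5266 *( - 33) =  - 173778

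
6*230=1380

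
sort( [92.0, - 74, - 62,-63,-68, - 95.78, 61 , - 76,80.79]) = [-95.78,-76,-74,-68, - 63, - 62, 61, 80.79, 92.0]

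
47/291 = 47/291 = 0.16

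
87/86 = 1 + 1/86 = 1.01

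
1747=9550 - 7803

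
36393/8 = 4549 + 1/8 = 4549.12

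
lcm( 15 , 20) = 60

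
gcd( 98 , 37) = 1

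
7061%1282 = 651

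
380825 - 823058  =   - 442233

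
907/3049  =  907/3049 = 0.30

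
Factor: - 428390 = -2^1 * 5^1*42839^1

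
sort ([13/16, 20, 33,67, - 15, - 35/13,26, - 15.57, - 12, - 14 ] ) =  [ - 15.57 , - 15,-14, - 12, - 35/13,13/16, 20, 26, 33, 67] 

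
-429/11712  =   - 1 + 3761/3904 = - 0.04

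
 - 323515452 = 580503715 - 904019167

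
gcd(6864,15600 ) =624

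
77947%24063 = 5758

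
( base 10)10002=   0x2712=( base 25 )g02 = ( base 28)CL6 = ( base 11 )7573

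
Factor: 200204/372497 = 2^2*50051^1*372497^(  -  1 ) 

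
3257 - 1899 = 1358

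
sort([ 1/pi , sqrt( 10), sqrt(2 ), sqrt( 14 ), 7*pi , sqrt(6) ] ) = [1/pi, sqrt( 2 ),sqrt (6),sqrt( 10), sqrt(14), 7*pi]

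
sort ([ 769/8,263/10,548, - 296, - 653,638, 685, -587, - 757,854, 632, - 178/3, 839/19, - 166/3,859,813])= [ - 757 , - 653, - 587, - 296 , -178/3, - 166/3,263/10,839/19,  769/8, 548, 632,638,  685,813,854,  859]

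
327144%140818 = 45508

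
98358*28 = 2754024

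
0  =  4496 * 0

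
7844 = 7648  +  196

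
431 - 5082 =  - 4651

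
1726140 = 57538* 30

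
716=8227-7511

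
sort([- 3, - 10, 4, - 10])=[-10, - 10, - 3, 4 ] 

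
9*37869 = 340821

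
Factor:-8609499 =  - 3^2*79^1*12109^1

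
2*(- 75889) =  - 151778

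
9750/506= 4875/253=19.27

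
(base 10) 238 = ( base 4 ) 3232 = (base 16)ee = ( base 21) B7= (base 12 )17a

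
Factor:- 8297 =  - 8297^1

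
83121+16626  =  99747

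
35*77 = 2695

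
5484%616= 556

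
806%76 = 46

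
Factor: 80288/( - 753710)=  - 40144/376855 = - 2^4*5^ ( - 1 )*13^1 * 23^( - 1)*29^( - 1 )*113^( - 1)*193^1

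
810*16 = 12960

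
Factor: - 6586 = - 2^1*37^1*89^1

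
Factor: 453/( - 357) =-151/119 = - 7^( - 1 )*17^ ( - 1 )*151^1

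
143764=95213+48551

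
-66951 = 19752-86703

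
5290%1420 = 1030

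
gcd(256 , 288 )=32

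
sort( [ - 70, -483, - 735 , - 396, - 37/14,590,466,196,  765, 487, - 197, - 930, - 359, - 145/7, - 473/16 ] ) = [- 930, - 735,-483,- 396,  -  359, - 197, - 70, - 473/16, - 145/7, - 37/14,196, 466,487,590,765] 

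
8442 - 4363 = 4079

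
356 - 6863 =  - 6507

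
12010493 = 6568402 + 5442091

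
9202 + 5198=14400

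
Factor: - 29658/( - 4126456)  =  2^( - 2)*3^1*101^( - 1)*4943^1*5107^(-1)  =  14829/2063228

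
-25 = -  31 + 6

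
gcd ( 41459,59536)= 1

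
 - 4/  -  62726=2/31363  =  0.00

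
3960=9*440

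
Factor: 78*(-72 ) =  - 5616 = - 2^4*3^3 * 13^1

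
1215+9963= 11178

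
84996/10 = 42498/5 = 8499.60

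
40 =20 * 2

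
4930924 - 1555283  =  3375641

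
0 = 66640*0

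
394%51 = 37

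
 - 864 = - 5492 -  - 4628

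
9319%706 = 141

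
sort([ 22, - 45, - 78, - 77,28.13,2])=[ - 78, - 77,  -  45, 2, 22, 28.13]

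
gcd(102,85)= 17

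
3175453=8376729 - 5201276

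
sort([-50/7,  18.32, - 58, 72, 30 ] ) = [ - 58, - 50/7,18.32, 30,72]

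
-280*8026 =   -  2247280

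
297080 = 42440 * 7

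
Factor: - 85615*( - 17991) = 3^2 * 5^1*1999^1*17123^1 = 1540299465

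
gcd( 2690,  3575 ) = 5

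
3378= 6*563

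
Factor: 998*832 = 830336 = 2^7* 13^1*499^1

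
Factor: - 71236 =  - 2^2*11^1*1619^1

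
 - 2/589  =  -2/589 = - 0.00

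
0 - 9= - 9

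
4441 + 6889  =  11330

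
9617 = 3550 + 6067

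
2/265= 2/265 = 0.01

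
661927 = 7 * 94561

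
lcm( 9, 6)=18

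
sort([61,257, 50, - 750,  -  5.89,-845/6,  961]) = [-750, - 845/6 , - 5.89, 50, 61,257, 961 ] 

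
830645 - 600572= 230073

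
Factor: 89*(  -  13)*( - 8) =9256 = 2^3*13^1*89^1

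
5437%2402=633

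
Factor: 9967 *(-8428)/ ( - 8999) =2^2*7^2*43^1*8999^ ( -1)*9967^1 = 84001876/8999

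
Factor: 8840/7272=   3^(-2 )*5^1*13^1*17^1*101^(-1) = 1105/909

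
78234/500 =39117/250 =156.47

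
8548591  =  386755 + 8161836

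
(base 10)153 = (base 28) 5D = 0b10011001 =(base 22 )6L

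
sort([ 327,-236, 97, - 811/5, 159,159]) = [-236, - 811/5 , 97,159,159,327]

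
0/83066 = 0 =0.00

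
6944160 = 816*8510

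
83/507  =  83/507 = 0.16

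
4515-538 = 3977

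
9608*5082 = 48827856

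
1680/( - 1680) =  - 1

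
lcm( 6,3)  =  6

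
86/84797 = 86/84797 = 0.00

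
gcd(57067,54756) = 1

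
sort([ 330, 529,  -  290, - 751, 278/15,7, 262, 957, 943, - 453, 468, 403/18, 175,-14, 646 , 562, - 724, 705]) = [ - 751, - 724, - 453, - 290, - 14, 7, 278/15 , 403/18, 175, 262, 330,468,529,  562, 646, 705, 943, 957 ]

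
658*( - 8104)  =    -  5332432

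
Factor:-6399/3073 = - 3^4*7^( - 1)*79^1*439^( - 1)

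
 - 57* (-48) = 2736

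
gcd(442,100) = 2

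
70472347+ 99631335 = 170103682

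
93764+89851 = 183615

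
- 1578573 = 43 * (  -  36711) 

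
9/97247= 9/97247 = 0.00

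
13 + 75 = 88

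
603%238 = 127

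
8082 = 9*898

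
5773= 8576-2803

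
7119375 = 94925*75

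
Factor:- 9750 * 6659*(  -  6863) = 445581990750 = 2^1* 3^1 * 5^3*13^1 * 6659^1*6863^1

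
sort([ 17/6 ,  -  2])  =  [ - 2,17/6]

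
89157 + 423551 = 512708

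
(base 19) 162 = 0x1DD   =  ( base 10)477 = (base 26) i9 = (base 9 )580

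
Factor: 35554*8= 284432 = 2^4*29^1*613^1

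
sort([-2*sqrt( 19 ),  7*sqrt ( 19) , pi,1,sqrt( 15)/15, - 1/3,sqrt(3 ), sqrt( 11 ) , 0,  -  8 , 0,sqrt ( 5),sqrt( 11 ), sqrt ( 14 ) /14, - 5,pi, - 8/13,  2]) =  [  -  2 *sqrt (19),  -  8, - 5, - 8/13, - 1/3,0,0, sqrt( 15 ) /15, sqrt(14)/14,1, sqrt(3), 2,sqrt(5),pi,pi,sqrt( 11),sqrt( 11 ),7*sqrt( 19 ) ]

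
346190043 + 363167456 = 709357499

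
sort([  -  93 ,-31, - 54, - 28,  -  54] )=[ - 93,- 54, - 54,- 31, - 28 ] 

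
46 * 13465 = 619390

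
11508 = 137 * 84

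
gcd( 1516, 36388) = 4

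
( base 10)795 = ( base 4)30123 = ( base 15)380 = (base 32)or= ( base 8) 1433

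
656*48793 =32008208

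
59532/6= 9922  =  9922.00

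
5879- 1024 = 4855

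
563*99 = 55737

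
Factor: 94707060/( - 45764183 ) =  - 2^2*3^1 * 5^1*7^1*307^( - 1 )*149069^( - 1)*225493^1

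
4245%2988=1257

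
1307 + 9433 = 10740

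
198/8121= 66/2707   =  0.02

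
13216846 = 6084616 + 7132230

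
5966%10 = 6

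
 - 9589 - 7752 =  -17341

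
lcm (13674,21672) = 1148616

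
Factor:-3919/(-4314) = 2^( - 1 )*3^(-1)*719^( - 1) * 3919^1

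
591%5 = 1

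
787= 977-190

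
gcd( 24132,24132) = 24132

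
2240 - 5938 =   -  3698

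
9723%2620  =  1863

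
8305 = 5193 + 3112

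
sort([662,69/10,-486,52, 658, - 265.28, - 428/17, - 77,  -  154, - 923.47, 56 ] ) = [ - 923.47, - 486 , - 265.28, - 154, - 77, - 428/17, 69/10,52,56, 658, 662] 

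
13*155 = 2015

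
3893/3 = 3893/3=1297.67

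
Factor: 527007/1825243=3^1*7^( - 1) *13^1*239^(  -  1)*1091^(-1)*13513^1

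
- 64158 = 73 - 64231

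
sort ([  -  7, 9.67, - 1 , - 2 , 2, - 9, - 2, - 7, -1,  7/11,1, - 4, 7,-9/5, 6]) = [  -  9,- 7, - 7, -4,-2, - 2, - 9/5,-1,- 1, 7/11, 1,2, 6,7,9.67 ]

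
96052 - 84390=11662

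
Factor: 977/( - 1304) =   -  2^( - 3 )*163^( - 1)*977^1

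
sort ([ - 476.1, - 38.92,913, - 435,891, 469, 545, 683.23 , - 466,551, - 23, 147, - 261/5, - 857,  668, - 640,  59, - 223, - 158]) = [  -  857 , - 640,-476.1, - 466, - 435, - 223,-158, - 261/5, - 38.92, - 23,59,147,469,545,551, 668,683.23, 891,913]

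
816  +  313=1129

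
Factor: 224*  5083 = 2^5*7^1*13^1*17^1*23^1 = 1138592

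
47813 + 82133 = 129946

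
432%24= 0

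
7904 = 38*208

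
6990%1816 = 1542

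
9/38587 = 9/38587 = 0.00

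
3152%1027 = 71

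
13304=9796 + 3508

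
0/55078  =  0 = 0.00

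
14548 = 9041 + 5507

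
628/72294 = 314/36147 = 0.01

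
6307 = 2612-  - 3695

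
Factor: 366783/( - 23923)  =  -3^1*47^( - 1)  *103^1*509^( - 1)*1187^1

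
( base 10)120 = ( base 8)170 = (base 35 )3F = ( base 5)440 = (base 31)3r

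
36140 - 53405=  - 17265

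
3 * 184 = 552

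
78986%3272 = 458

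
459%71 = 33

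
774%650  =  124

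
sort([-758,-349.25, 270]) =[ - 758, - 349.25,270] 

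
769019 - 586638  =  182381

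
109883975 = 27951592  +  81932383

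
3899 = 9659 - 5760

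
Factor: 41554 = 2^1 * 79^1*263^1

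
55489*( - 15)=- 832335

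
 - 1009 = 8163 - 9172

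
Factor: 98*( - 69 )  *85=  -  2^1  *  3^1*5^1 * 7^2*17^1 * 23^1 =- 574770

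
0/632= 0 = 0.00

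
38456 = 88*437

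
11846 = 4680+7166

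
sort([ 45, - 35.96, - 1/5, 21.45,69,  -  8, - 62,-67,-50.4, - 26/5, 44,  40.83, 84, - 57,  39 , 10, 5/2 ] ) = [ - 67, - 62,  -  57, - 50.4,  -  35.96 , - 8 , - 26/5, - 1/5,5/2,10,21.45, 39,40.83, 44,  45, 69,84] 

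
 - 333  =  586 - 919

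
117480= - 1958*(-60)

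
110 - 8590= - 8480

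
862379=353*2443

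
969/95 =10 + 1/5 = 10.20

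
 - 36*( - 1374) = 49464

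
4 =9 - 5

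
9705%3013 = 666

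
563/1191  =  563/1191  =  0.47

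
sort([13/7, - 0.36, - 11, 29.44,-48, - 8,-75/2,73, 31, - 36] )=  [  -  48, - 75/2, - 36,- 11, - 8, - 0.36,  13/7, 29.44,  31, 73]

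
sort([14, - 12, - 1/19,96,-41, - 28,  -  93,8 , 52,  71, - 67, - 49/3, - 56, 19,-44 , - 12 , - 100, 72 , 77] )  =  [  -  100, - 93, - 67, - 56,-44, - 41, - 28,  -  49/3,-12, - 12, - 1/19,8, 14,19, 52,71,72,77  ,  96] 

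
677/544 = 677/544 = 1.24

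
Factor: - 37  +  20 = -17^1 =-17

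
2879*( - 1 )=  - 2879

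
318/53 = 6 = 6.00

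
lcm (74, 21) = 1554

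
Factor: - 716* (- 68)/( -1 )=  -48688  =  -  2^4*17^1*179^1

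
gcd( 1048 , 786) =262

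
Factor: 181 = 181^1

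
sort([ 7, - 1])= [ - 1,  7]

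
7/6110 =7/6110= 0.00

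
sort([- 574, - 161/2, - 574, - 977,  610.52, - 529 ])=[ - 977, - 574, - 574  ,  -  529, - 161/2,610.52]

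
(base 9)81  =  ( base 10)73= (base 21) 3A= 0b1001001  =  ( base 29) 2f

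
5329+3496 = 8825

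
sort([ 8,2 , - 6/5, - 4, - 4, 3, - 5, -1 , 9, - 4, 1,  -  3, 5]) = [ - 5, - 4,-4, - 4, - 3, - 6/5,-1, 1, 2,3, 5,  8, 9 ]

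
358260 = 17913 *20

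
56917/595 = 95 + 56/85 = 95.66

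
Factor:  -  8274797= - 443^1 * 18679^1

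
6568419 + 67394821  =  73963240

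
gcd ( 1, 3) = 1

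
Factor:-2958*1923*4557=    - 25921282338 = -2^1*3^3*7^2 * 17^1*29^1*31^1*641^1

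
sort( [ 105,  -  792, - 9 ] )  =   [ - 792, - 9 , 105] 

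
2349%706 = 231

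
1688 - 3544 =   -  1856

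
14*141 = 1974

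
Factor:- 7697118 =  - 2^1*3^1*11^1*13^1*8971^1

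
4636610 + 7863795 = 12500405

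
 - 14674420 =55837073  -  70511493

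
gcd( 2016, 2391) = 3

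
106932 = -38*(-2814 ) 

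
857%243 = 128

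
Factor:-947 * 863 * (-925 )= 5^2 * 37^1*863^1 * 947^1  =  755966425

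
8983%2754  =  721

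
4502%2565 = 1937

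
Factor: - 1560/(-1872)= 5/6=2^(-1 ) * 3^ (  -  1) * 5^1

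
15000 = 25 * 600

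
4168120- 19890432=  - 15722312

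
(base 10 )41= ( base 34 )17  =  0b101001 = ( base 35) 16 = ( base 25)1g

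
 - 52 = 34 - 86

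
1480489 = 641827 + 838662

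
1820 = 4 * 455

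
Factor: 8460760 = 2^3*5^1*7^1*11^1*41^1*67^1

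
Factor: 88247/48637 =29^1 * 179^1 * 2861^(- 1) = 5191/2861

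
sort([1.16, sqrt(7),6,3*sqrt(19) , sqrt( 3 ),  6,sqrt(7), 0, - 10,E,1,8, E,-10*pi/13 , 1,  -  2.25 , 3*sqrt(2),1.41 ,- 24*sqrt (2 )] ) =[-24*sqrt (2 ), - 10, - 10*pi/13, - 2.25, 0,1,1,  1.16,1.41,sqrt(3),sqrt( 7),sqrt(7 ) , E,E,3*sqrt(2), 6, 6,8,  3*sqrt(19)]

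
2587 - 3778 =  - 1191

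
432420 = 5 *86484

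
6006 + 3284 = 9290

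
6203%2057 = 32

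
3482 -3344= 138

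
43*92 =3956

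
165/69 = 55/23 = 2.39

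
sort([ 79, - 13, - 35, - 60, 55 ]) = [ - 60, - 35, - 13, 55,79 ] 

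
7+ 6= 13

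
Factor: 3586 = 2^1*11^1*163^1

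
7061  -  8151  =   - 1090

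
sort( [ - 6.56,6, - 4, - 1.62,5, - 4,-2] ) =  [ - 6.56, - 4 , - 4, - 2, - 1.62,5,6] 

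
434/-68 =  - 7 + 21/34 = - 6.38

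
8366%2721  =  203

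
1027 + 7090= 8117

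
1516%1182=334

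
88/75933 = 8/6903 = 0.00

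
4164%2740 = 1424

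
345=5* 69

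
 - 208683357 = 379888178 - 588571535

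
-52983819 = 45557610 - 98541429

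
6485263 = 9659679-3174416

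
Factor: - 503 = -503^1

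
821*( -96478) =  - 79208438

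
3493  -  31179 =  - 27686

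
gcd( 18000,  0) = 18000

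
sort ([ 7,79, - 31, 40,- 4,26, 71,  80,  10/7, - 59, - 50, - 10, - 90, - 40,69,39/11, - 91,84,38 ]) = [ - 91, - 90,  -  59, - 50, - 40, - 31,-10,  -  4,10/7, 39/11,7,26,38,40,69,71,79, 80, 84 ] 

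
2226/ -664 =-4 + 215/332 = -3.35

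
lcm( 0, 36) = 0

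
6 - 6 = 0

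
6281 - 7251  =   - 970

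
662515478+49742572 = 712258050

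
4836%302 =4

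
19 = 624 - 605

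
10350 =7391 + 2959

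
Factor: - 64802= -2^1*32401^1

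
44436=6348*7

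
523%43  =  7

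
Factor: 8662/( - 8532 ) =- 4331/4266 = - 2^ (  -  1 )*3^(  -  3 )*61^1*71^1*79^( - 1) 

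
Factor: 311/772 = 2^( - 2) * 193^( - 1)*311^1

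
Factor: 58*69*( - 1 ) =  - 4002 = - 2^1*3^1*23^1*29^1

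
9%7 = 2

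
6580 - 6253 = 327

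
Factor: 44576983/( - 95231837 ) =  - 11^1*19^1*213287^1 * 95231837^( - 1)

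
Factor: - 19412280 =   -  2^3*3^2*5^1* 53923^1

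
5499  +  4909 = 10408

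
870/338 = 435/169 = 2.57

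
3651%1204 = 39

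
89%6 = 5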